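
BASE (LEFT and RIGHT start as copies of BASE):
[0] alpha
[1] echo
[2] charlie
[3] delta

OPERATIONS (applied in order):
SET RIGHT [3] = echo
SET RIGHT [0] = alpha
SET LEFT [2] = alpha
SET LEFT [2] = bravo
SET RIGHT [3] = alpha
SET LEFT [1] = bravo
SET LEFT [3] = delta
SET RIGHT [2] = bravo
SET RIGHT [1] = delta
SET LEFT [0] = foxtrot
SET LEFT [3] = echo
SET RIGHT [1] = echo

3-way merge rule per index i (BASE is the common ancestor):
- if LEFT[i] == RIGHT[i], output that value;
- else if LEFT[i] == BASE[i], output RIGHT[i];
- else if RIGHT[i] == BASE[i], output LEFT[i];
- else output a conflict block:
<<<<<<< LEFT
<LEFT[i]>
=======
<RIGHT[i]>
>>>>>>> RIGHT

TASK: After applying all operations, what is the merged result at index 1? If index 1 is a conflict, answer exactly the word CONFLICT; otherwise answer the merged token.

Final LEFT:  [foxtrot, bravo, bravo, echo]
Final RIGHT: [alpha, echo, bravo, alpha]
i=0: L=foxtrot, R=alpha=BASE -> take LEFT -> foxtrot
i=1: L=bravo, R=echo=BASE -> take LEFT -> bravo
i=2: L=bravo R=bravo -> agree -> bravo
i=3: BASE=delta L=echo R=alpha all differ -> CONFLICT
Index 1 -> bravo

Answer: bravo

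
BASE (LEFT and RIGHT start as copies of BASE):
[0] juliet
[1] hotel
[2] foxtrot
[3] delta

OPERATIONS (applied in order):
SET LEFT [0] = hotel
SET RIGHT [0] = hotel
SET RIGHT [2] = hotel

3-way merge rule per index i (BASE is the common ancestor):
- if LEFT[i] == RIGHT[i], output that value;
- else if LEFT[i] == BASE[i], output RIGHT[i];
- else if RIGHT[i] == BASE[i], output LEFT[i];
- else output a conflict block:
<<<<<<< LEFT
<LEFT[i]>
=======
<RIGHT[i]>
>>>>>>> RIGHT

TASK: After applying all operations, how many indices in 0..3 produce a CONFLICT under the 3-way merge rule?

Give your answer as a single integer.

Final LEFT:  [hotel, hotel, foxtrot, delta]
Final RIGHT: [hotel, hotel, hotel, delta]
i=0: L=hotel R=hotel -> agree -> hotel
i=1: L=hotel R=hotel -> agree -> hotel
i=2: L=foxtrot=BASE, R=hotel -> take RIGHT -> hotel
i=3: L=delta R=delta -> agree -> delta
Conflict count: 0

Answer: 0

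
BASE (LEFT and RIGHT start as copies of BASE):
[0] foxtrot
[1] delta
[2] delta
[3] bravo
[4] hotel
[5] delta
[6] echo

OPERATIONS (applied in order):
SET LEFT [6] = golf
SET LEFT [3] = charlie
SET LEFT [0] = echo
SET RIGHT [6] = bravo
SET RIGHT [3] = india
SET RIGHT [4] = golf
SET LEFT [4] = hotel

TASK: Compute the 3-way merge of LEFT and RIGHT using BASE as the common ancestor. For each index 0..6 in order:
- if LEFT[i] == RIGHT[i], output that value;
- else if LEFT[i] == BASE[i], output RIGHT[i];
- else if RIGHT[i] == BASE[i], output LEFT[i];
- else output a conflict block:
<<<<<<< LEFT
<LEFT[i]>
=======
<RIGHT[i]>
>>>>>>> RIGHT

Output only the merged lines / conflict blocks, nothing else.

Answer: echo
delta
delta
<<<<<<< LEFT
charlie
=======
india
>>>>>>> RIGHT
golf
delta
<<<<<<< LEFT
golf
=======
bravo
>>>>>>> RIGHT

Derivation:
Final LEFT:  [echo, delta, delta, charlie, hotel, delta, golf]
Final RIGHT: [foxtrot, delta, delta, india, golf, delta, bravo]
i=0: L=echo, R=foxtrot=BASE -> take LEFT -> echo
i=1: L=delta R=delta -> agree -> delta
i=2: L=delta R=delta -> agree -> delta
i=3: BASE=bravo L=charlie R=india all differ -> CONFLICT
i=4: L=hotel=BASE, R=golf -> take RIGHT -> golf
i=5: L=delta R=delta -> agree -> delta
i=6: BASE=echo L=golf R=bravo all differ -> CONFLICT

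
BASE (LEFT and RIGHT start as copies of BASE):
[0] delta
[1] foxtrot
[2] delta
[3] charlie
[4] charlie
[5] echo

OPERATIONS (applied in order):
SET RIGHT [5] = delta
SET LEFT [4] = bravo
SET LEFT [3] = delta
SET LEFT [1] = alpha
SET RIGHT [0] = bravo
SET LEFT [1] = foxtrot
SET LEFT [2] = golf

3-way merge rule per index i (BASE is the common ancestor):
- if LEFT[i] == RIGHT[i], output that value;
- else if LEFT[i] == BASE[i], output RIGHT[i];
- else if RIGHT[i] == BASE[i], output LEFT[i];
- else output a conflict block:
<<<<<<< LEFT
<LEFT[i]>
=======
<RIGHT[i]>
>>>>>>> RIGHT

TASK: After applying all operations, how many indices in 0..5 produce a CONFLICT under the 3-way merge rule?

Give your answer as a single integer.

Answer: 0

Derivation:
Final LEFT:  [delta, foxtrot, golf, delta, bravo, echo]
Final RIGHT: [bravo, foxtrot, delta, charlie, charlie, delta]
i=0: L=delta=BASE, R=bravo -> take RIGHT -> bravo
i=1: L=foxtrot R=foxtrot -> agree -> foxtrot
i=2: L=golf, R=delta=BASE -> take LEFT -> golf
i=3: L=delta, R=charlie=BASE -> take LEFT -> delta
i=4: L=bravo, R=charlie=BASE -> take LEFT -> bravo
i=5: L=echo=BASE, R=delta -> take RIGHT -> delta
Conflict count: 0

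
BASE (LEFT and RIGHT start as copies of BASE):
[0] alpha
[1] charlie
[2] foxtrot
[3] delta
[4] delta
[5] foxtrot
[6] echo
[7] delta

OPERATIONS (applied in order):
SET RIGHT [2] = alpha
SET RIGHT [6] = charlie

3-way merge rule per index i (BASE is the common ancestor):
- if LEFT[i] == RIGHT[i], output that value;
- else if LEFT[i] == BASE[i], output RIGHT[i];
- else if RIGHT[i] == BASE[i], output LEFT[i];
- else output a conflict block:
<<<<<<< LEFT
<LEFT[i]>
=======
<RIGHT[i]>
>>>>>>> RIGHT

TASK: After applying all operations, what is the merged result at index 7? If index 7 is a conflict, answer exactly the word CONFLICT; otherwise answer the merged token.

Final LEFT:  [alpha, charlie, foxtrot, delta, delta, foxtrot, echo, delta]
Final RIGHT: [alpha, charlie, alpha, delta, delta, foxtrot, charlie, delta]
i=0: L=alpha R=alpha -> agree -> alpha
i=1: L=charlie R=charlie -> agree -> charlie
i=2: L=foxtrot=BASE, R=alpha -> take RIGHT -> alpha
i=3: L=delta R=delta -> agree -> delta
i=4: L=delta R=delta -> agree -> delta
i=5: L=foxtrot R=foxtrot -> agree -> foxtrot
i=6: L=echo=BASE, R=charlie -> take RIGHT -> charlie
i=7: L=delta R=delta -> agree -> delta
Index 7 -> delta

Answer: delta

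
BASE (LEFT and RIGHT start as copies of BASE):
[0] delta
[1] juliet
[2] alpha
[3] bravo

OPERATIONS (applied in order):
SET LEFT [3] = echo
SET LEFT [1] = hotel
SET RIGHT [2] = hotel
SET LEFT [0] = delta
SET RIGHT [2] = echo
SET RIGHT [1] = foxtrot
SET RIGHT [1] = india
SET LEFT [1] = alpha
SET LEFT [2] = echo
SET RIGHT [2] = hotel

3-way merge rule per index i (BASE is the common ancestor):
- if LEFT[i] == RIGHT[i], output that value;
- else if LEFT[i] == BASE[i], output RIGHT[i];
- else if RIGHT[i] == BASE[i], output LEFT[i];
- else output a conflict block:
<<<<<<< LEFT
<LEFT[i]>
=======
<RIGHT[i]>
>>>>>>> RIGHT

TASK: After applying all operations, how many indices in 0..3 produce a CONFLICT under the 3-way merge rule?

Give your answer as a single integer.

Final LEFT:  [delta, alpha, echo, echo]
Final RIGHT: [delta, india, hotel, bravo]
i=0: L=delta R=delta -> agree -> delta
i=1: BASE=juliet L=alpha R=india all differ -> CONFLICT
i=2: BASE=alpha L=echo R=hotel all differ -> CONFLICT
i=3: L=echo, R=bravo=BASE -> take LEFT -> echo
Conflict count: 2

Answer: 2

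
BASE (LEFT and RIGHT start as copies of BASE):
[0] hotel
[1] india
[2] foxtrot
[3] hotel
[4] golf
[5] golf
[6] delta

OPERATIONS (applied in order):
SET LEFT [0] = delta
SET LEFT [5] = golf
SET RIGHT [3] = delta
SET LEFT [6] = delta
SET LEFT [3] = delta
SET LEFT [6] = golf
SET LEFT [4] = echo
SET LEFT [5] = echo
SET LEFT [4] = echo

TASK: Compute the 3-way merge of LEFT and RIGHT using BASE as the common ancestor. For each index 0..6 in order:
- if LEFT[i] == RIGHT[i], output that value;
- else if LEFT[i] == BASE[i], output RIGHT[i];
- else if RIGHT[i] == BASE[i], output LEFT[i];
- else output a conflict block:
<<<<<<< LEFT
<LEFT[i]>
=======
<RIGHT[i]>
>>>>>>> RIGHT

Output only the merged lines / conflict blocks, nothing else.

Final LEFT:  [delta, india, foxtrot, delta, echo, echo, golf]
Final RIGHT: [hotel, india, foxtrot, delta, golf, golf, delta]
i=0: L=delta, R=hotel=BASE -> take LEFT -> delta
i=1: L=india R=india -> agree -> india
i=2: L=foxtrot R=foxtrot -> agree -> foxtrot
i=3: L=delta R=delta -> agree -> delta
i=4: L=echo, R=golf=BASE -> take LEFT -> echo
i=5: L=echo, R=golf=BASE -> take LEFT -> echo
i=6: L=golf, R=delta=BASE -> take LEFT -> golf

Answer: delta
india
foxtrot
delta
echo
echo
golf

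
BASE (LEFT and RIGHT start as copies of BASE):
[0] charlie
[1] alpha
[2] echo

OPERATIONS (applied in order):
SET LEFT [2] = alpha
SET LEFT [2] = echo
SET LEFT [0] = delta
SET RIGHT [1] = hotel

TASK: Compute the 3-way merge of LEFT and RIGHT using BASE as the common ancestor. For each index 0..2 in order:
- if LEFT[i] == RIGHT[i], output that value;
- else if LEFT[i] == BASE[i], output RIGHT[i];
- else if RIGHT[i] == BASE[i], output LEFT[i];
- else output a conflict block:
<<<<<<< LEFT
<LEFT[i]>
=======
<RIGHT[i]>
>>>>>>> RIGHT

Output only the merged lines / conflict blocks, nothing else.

Answer: delta
hotel
echo

Derivation:
Final LEFT:  [delta, alpha, echo]
Final RIGHT: [charlie, hotel, echo]
i=0: L=delta, R=charlie=BASE -> take LEFT -> delta
i=1: L=alpha=BASE, R=hotel -> take RIGHT -> hotel
i=2: L=echo R=echo -> agree -> echo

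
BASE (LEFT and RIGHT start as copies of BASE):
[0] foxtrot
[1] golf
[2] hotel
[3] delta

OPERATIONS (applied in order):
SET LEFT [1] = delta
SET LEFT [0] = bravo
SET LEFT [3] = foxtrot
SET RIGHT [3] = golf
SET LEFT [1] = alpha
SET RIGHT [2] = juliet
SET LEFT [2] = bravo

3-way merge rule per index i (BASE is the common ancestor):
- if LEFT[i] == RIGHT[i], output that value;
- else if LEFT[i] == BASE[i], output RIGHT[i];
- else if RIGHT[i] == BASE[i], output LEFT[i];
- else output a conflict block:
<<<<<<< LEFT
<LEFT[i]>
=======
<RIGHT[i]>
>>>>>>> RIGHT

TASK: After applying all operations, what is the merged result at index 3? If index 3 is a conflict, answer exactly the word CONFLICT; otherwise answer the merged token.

Answer: CONFLICT

Derivation:
Final LEFT:  [bravo, alpha, bravo, foxtrot]
Final RIGHT: [foxtrot, golf, juliet, golf]
i=0: L=bravo, R=foxtrot=BASE -> take LEFT -> bravo
i=1: L=alpha, R=golf=BASE -> take LEFT -> alpha
i=2: BASE=hotel L=bravo R=juliet all differ -> CONFLICT
i=3: BASE=delta L=foxtrot R=golf all differ -> CONFLICT
Index 3 -> CONFLICT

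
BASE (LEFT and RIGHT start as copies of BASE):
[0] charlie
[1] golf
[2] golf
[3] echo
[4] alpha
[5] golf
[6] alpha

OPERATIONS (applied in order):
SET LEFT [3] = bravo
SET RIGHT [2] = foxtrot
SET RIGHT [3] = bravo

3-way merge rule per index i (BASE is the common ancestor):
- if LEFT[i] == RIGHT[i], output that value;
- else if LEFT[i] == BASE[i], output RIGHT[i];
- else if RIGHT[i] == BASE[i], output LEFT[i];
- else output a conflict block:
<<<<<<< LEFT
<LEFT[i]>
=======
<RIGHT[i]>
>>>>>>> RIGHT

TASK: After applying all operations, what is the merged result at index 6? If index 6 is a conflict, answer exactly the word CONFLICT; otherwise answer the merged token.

Final LEFT:  [charlie, golf, golf, bravo, alpha, golf, alpha]
Final RIGHT: [charlie, golf, foxtrot, bravo, alpha, golf, alpha]
i=0: L=charlie R=charlie -> agree -> charlie
i=1: L=golf R=golf -> agree -> golf
i=2: L=golf=BASE, R=foxtrot -> take RIGHT -> foxtrot
i=3: L=bravo R=bravo -> agree -> bravo
i=4: L=alpha R=alpha -> agree -> alpha
i=5: L=golf R=golf -> agree -> golf
i=6: L=alpha R=alpha -> agree -> alpha
Index 6 -> alpha

Answer: alpha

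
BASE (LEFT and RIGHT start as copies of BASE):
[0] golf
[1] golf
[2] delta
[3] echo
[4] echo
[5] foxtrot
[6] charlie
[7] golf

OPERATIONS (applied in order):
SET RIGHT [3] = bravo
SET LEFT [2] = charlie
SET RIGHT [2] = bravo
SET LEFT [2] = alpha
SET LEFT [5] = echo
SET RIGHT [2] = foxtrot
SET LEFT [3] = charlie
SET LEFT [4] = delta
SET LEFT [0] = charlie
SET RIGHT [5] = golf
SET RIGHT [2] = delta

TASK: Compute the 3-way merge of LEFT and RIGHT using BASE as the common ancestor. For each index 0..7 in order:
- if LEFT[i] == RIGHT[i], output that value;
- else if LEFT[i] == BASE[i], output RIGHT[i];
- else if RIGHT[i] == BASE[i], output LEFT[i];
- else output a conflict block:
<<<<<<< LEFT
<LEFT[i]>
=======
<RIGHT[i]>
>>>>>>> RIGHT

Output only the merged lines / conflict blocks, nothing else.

Final LEFT:  [charlie, golf, alpha, charlie, delta, echo, charlie, golf]
Final RIGHT: [golf, golf, delta, bravo, echo, golf, charlie, golf]
i=0: L=charlie, R=golf=BASE -> take LEFT -> charlie
i=1: L=golf R=golf -> agree -> golf
i=2: L=alpha, R=delta=BASE -> take LEFT -> alpha
i=3: BASE=echo L=charlie R=bravo all differ -> CONFLICT
i=4: L=delta, R=echo=BASE -> take LEFT -> delta
i=5: BASE=foxtrot L=echo R=golf all differ -> CONFLICT
i=6: L=charlie R=charlie -> agree -> charlie
i=7: L=golf R=golf -> agree -> golf

Answer: charlie
golf
alpha
<<<<<<< LEFT
charlie
=======
bravo
>>>>>>> RIGHT
delta
<<<<<<< LEFT
echo
=======
golf
>>>>>>> RIGHT
charlie
golf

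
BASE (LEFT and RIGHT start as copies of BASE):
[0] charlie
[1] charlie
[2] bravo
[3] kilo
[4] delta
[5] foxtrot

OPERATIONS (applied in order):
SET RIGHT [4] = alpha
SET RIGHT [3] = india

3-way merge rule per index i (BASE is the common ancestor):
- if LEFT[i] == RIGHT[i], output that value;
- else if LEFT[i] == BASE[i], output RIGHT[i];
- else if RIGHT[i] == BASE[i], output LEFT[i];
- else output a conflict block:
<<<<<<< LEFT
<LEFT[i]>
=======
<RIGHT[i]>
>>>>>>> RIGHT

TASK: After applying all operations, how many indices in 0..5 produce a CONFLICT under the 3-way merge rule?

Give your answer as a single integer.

Answer: 0

Derivation:
Final LEFT:  [charlie, charlie, bravo, kilo, delta, foxtrot]
Final RIGHT: [charlie, charlie, bravo, india, alpha, foxtrot]
i=0: L=charlie R=charlie -> agree -> charlie
i=1: L=charlie R=charlie -> agree -> charlie
i=2: L=bravo R=bravo -> agree -> bravo
i=3: L=kilo=BASE, R=india -> take RIGHT -> india
i=4: L=delta=BASE, R=alpha -> take RIGHT -> alpha
i=5: L=foxtrot R=foxtrot -> agree -> foxtrot
Conflict count: 0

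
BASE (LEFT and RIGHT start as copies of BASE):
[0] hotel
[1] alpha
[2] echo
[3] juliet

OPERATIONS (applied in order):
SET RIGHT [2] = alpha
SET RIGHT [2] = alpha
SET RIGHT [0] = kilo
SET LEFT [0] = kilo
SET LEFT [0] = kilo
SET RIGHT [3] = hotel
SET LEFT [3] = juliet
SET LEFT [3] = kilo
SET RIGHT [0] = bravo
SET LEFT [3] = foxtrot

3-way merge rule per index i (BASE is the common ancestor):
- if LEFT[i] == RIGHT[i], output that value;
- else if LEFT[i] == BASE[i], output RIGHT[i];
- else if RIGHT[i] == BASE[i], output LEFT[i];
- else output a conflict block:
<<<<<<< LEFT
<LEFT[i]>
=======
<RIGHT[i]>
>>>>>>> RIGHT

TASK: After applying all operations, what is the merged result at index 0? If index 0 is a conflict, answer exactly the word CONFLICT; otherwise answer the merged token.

Answer: CONFLICT

Derivation:
Final LEFT:  [kilo, alpha, echo, foxtrot]
Final RIGHT: [bravo, alpha, alpha, hotel]
i=0: BASE=hotel L=kilo R=bravo all differ -> CONFLICT
i=1: L=alpha R=alpha -> agree -> alpha
i=2: L=echo=BASE, R=alpha -> take RIGHT -> alpha
i=3: BASE=juliet L=foxtrot R=hotel all differ -> CONFLICT
Index 0 -> CONFLICT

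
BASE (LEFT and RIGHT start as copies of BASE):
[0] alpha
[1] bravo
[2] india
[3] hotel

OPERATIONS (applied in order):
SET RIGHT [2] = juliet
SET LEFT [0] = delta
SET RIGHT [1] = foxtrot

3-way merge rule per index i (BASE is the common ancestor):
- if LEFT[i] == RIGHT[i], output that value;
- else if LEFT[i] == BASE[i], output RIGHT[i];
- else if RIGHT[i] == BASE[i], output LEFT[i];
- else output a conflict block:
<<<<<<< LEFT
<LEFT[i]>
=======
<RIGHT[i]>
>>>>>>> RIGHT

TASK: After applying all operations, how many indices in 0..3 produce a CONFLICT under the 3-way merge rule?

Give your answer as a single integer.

Final LEFT:  [delta, bravo, india, hotel]
Final RIGHT: [alpha, foxtrot, juliet, hotel]
i=0: L=delta, R=alpha=BASE -> take LEFT -> delta
i=1: L=bravo=BASE, R=foxtrot -> take RIGHT -> foxtrot
i=2: L=india=BASE, R=juliet -> take RIGHT -> juliet
i=3: L=hotel R=hotel -> agree -> hotel
Conflict count: 0

Answer: 0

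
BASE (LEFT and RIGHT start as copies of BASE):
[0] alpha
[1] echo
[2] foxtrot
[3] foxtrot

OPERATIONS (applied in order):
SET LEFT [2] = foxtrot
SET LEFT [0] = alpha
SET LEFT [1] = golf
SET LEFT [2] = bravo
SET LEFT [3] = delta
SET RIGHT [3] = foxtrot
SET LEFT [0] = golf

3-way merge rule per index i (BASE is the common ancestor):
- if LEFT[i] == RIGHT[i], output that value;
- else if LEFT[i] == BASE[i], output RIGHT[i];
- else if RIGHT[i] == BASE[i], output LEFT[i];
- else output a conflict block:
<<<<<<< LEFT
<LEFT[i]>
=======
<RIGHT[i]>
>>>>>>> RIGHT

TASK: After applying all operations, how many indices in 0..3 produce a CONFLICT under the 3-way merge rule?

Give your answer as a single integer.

Answer: 0

Derivation:
Final LEFT:  [golf, golf, bravo, delta]
Final RIGHT: [alpha, echo, foxtrot, foxtrot]
i=0: L=golf, R=alpha=BASE -> take LEFT -> golf
i=1: L=golf, R=echo=BASE -> take LEFT -> golf
i=2: L=bravo, R=foxtrot=BASE -> take LEFT -> bravo
i=3: L=delta, R=foxtrot=BASE -> take LEFT -> delta
Conflict count: 0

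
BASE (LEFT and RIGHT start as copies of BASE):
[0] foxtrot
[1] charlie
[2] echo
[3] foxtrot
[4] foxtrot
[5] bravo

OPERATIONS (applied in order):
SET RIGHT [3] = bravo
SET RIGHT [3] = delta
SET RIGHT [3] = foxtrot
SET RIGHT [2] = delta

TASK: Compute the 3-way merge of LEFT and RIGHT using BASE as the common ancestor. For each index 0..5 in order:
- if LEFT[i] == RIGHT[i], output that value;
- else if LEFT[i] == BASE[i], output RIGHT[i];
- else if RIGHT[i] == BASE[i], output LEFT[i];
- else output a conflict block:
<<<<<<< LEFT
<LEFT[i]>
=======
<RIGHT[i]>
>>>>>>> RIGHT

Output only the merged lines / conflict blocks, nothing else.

Final LEFT:  [foxtrot, charlie, echo, foxtrot, foxtrot, bravo]
Final RIGHT: [foxtrot, charlie, delta, foxtrot, foxtrot, bravo]
i=0: L=foxtrot R=foxtrot -> agree -> foxtrot
i=1: L=charlie R=charlie -> agree -> charlie
i=2: L=echo=BASE, R=delta -> take RIGHT -> delta
i=3: L=foxtrot R=foxtrot -> agree -> foxtrot
i=4: L=foxtrot R=foxtrot -> agree -> foxtrot
i=5: L=bravo R=bravo -> agree -> bravo

Answer: foxtrot
charlie
delta
foxtrot
foxtrot
bravo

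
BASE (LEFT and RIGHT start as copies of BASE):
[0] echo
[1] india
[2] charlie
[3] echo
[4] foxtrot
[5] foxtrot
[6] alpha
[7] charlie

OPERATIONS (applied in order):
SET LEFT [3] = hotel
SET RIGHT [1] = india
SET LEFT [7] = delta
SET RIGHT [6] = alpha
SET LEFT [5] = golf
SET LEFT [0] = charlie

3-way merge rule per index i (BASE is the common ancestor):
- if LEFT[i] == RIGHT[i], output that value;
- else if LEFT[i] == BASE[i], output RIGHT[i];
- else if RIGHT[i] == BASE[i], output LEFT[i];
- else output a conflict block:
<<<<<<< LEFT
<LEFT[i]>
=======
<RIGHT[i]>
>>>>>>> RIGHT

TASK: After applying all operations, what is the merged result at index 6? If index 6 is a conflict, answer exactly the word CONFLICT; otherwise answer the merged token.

Final LEFT:  [charlie, india, charlie, hotel, foxtrot, golf, alpha, delta]
Final RIGHT: [echo, india, charlie, echo, foxtrot, foxtrot, alpha, charlie]
i=0: L=charlie, R=echo=BASE -> take LEFT -> charlie
i=1: L=india R=india -> agree -> india
i=2: L=charlie R=charlie -> agree -> charlie
i=3: L=hotel, R=echo=BASE -> take LEFT -> hotel
i=4: L=foxtrot R=foxtrot -> agree -> foxtrot
i=5: L=golf, R=foxtrot=BASE -> take LEFT -> golf
i=6: L=alpha R=alpha -> agree -> alpha
i=7: L=delta, R=charlie=BASE -> take LEFT -> delta
Index 6 -> alpha

Answer: alpha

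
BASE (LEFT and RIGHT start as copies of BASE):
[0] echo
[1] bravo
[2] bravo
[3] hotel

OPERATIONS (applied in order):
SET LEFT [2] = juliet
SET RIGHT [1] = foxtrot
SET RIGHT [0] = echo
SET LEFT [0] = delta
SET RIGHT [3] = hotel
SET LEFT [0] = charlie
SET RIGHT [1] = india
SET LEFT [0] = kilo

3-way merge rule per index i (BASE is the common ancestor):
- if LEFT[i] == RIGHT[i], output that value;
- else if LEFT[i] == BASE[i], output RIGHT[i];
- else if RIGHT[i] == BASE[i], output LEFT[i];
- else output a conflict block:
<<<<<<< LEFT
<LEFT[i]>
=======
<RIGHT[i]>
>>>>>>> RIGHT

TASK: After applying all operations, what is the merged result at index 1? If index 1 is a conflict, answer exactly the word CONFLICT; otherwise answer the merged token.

Final LEFT:  [kilo, bravo, juliet, hotel]
Final RIGHT: [echo, india, bravo, hotel]
i=0: L=kilo, R=echo=BASE -> take LEFT -> kilo
i=1: L=bravo=BASE, R=india -> take RIGHT -> india
i=2: L=juliet, R=bravo=BASE -> take LEFT -> juliet
i=3: L=hotel R=hotel -> agree -> hotel
Index 1 -> india

Answer: india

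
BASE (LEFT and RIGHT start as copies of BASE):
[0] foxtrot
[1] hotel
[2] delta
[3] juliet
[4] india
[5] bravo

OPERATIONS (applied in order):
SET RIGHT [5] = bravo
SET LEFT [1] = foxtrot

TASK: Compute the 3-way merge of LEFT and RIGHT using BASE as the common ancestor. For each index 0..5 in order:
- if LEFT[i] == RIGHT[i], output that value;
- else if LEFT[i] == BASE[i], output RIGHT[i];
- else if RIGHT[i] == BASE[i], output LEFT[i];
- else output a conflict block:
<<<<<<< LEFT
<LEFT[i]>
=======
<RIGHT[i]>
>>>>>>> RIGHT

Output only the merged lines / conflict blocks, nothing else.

Answer: foxtrot
foxtrot
delta
juliet
india
bravo

Derivation:
Final LEFT:  [foxtrot, foxtrot, delta, juliet, india, bravo]
Final RIGHT: [foxtrot, hotel, delta, juliet, india, bravo]
i=0: L=foxtrot R=foxtrot -> agree -> foxtrot
i=1: L=foxtrot, R=hotel=BASE -> take LEFT -> foxtrot
i=2: L=delta R=delta -> agree -> delta
i=3: L=juliet R=juliet -> agree -> juliet
i=4: L=india R=india -> agree -> india
i=5: L=bravo R=bravo -> agree -> bravo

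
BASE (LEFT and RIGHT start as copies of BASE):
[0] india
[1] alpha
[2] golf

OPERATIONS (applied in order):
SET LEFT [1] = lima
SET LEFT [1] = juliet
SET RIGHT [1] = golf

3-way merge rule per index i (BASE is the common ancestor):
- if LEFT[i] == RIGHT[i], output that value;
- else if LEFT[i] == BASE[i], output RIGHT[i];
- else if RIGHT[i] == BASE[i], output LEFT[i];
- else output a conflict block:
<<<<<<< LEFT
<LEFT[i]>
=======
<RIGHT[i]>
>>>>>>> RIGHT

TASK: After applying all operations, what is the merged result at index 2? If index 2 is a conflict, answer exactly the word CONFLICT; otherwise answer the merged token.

Final LEFT:  [india, juliet, golf]
Final RIGHT: [india, golf, golf]
i=0: L=india R=india -> agree -> india
i=1: BASE=alpha L=juliet R=golf all differ -> CONFLICT
i=2: L=golf R=golf -> agree -> golf
Index 2 -> golf

Answer: golf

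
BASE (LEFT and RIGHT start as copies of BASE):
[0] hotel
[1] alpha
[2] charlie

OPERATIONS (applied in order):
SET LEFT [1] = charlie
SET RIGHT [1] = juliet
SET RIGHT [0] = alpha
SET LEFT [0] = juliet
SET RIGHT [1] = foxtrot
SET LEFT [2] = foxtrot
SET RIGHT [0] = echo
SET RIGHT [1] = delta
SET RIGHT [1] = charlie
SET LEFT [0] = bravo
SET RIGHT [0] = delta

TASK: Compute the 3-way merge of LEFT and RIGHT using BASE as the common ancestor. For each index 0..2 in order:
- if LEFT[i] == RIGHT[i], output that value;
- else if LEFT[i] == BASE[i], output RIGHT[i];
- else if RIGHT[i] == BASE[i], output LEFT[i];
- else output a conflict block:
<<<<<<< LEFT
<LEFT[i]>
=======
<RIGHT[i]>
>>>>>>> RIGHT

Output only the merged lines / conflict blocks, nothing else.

Answer: <<<<<<< LEFT
bravo
=======
delta
>>>>>>> RIGHT
charlie
foxtrot

Derivation:
Final LEFT:  [bravo, charlie, foxtrot]
Final RIGHT: [delta, charlie, charlie]
i=0: BASE=hotel L=bravo R=delta all differ -> CONFLICT
i=1: L=charlie R=charlie -> agree -> charlie
i=2: L=foxtrot, R=charlie=BASE -> take LEFT -> foxtrot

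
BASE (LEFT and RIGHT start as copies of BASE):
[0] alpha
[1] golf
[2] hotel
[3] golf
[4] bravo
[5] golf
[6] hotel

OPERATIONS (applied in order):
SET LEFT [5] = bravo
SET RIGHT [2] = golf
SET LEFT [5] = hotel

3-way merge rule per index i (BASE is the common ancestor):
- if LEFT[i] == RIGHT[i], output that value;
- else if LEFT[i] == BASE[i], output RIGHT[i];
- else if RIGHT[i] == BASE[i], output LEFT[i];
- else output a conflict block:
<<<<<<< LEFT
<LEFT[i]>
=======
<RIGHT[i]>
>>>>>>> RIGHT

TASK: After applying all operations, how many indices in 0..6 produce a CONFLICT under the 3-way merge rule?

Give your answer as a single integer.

Final LEFT:  [alpha, golf, hotel, golf, bravo, hotel, hotel]
Final RIGHT: [alpha, golf, golf, golf, bravo, golf, hotel]
i=0: L=alpha R=alpha -> agree -> alpha
i=1: L=golf R=golf -> agree -> golf
i=2: L=hotel=BASE, R=golf -> take RIGHT -> golf
i=3: L=golf R=golf -> agree -> golf
i=4: L=bravo R=bravo -> agree -> bravo
i=5: L=hotel, R=golf=BASE -> take LEFT -> hotel
i=6: L=hotel R=hotel -> agree -> hotel
Conflict count: 0

Answer: 0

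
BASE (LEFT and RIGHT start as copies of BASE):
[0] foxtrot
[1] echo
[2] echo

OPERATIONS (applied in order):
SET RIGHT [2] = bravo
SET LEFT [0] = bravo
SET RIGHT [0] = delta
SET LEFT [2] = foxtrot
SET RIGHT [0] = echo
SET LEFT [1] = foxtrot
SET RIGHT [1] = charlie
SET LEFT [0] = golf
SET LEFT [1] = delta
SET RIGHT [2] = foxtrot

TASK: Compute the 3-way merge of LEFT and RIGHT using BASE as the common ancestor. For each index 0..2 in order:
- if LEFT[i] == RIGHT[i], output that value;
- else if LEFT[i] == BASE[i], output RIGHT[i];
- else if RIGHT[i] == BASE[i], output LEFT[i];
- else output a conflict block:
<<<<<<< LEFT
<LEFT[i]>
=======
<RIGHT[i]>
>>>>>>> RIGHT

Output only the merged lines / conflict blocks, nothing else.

Final LEFT:  [golf, delta, foxtrot]
Final RIGHT: [echo, charlie, foxtrot]
i=0: BASE=foxtrot L=golf R=echo all differ -> CONFLICT
i=1: BASE=echo L=delta R=charlie all differ -> CONFLICT
i=2: L=foxtrot R=foxtrot -> agree -> foxtrot

Answer: <<<<<<< LEFT
golf
=======
echo
>>>>>>> RIGHT
<<<<<<< LEFT
delta
=======
charlie
>>>>>>> RIGHT
foxtrot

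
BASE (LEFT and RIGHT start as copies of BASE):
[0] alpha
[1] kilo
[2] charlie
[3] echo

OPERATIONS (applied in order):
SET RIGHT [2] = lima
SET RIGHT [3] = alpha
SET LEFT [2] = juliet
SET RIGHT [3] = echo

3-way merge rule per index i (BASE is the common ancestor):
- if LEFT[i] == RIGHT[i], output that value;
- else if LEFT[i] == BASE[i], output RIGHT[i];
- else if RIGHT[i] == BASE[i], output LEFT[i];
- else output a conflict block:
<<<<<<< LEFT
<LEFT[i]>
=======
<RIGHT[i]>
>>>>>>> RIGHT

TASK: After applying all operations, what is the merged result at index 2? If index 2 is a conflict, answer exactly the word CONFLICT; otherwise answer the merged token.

Answer: CONFLICT

Derivation:
Final LEFT:  [alpha, kilo, juliet, echo]
Final RIGHT: [alpha, kilo, lima, echo]
i=0: L=alpha R=alpha -> agree -> alpha
i=1: L=kilo R=kilo -> agree -> kilo
i=2: BASE=charlie L=juliet R=lima all differ -> CONFLICT
i=3: L=echo R=echo -> agree -> echo
Index 2 -> CONFLICT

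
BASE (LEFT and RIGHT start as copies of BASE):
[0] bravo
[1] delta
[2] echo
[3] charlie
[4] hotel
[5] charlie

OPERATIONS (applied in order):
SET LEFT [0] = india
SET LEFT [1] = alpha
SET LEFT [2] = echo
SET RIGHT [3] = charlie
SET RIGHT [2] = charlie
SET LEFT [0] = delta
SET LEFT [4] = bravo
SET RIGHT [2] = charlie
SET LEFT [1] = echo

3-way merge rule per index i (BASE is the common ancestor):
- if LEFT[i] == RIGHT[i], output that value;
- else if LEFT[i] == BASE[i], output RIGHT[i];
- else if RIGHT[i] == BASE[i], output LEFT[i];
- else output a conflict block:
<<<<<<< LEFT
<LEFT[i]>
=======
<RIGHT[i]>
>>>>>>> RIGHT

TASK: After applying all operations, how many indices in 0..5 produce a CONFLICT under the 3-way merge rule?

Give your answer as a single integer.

Final LEFT:  [delta, echo, echo, charlie, bravo, charlie]
Final RIGHT: [bravo, delta, charlie, charlie, hotel, charlie]
i=0: L=delta, R=bravo=BASE -> take LEFT -> delta
i=1: L=echo, R=delta=BASE -> take LEFT -> echo
i=2: L=echo=BASE, R=charlie -> take RIGHT -> charlie
i=3: L=charlie R=charlie -> agree -> charlie
i=4: L=bravo, R=hotel=BASE -> take LEFT -> bravo
i=5: L=charlie R=charlie -> agree -> charlie
Conflict count: 0

Answer: 0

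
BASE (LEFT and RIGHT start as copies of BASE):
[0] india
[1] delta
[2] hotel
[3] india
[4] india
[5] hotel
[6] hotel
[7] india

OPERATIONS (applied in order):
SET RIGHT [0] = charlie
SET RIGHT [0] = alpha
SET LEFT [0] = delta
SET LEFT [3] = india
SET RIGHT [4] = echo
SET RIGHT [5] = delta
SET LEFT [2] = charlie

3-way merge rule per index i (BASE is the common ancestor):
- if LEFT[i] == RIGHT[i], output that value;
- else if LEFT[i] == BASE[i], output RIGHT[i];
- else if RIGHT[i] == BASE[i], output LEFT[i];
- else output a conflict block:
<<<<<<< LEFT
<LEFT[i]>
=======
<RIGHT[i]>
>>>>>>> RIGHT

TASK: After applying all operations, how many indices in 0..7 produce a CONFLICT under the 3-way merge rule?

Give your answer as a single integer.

Answer: 1

Derivation:
Final LEFT:  [delta, delta, charlie, india, india, hotel, hotel, india]
Final RIGHT: [alpha, delta, hotel, india, echo, delta, hotel, india]
i=0: BASE=india L=delta R=alpha all differ -> CONFLICT
i=1: L=delta R=delta -> agree -> delta
i=2: L=charlie, R=hotel=BASE -> take LEFT -> charlie
i=3: L=india R=india -> agree -> india
i=4: L=india=BASE, R=echo -> take RIGHT -> echo
i=5: L=hotel=BASE, R=delta -> take RIGHT -> delta
i=6: L=hotel R=hotel -> agree -> hotel
i=7: L=india R=india -> agree -> india
Conflict count: 1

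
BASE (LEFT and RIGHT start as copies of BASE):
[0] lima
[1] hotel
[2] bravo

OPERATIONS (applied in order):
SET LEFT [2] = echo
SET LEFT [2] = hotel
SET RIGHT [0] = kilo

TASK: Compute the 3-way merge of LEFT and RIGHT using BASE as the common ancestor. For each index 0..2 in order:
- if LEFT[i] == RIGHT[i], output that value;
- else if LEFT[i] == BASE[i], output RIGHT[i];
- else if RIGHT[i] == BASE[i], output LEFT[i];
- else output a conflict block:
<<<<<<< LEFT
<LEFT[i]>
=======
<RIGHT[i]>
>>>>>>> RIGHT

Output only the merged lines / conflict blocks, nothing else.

Final LEFT:  [lima, hotel, hotel]
Final RIGHT: [kilo, hotel, bravo]
i=0: L=lima=BASE, R=kilo -> take RIGHT -> kilo
i=1: L=hotel R=hotel -> agree -> hotel
i=2: L=hotel, R=bravo=BASE -> take LEFT -> hotel

Answer: kilo
hotel
hotel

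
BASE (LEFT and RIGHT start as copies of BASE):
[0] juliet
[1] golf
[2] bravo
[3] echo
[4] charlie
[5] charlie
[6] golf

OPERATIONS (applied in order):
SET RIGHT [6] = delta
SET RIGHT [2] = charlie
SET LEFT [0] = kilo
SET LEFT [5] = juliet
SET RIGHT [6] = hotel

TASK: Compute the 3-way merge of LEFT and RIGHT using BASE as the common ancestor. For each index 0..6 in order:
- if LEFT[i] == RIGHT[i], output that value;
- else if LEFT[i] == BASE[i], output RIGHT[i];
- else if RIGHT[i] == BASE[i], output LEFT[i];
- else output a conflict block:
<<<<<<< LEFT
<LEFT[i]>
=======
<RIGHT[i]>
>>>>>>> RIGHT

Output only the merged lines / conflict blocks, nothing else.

Final LEFT:  [kilo, golf, bravo, echo, charlie, juliet, golf]
Final RIGHT: [juliet, golf, charlie, echo, charlie, charlie, hotel]
i=0: L=kilo, R=juliet=BASE -> take LEFT -> kilo
i=1: L=golf R=golf -> agree -> golf
i=2: L=bravo=BASE, R=charlie -> take RIGHT -> charlie
i=3: L=echo R=echo -> agree -> echo
i=4: L=charlie R=charlie -> agree -> charlie
i=5: L=juliet, R=charlie=BASE -> take LEFT -> juliet
i=6: L=golf=BASE, R=hotel -> take RIGHT -> hotel

Answer: kilo
golf
charlie
echo
charlie
juliet
hotel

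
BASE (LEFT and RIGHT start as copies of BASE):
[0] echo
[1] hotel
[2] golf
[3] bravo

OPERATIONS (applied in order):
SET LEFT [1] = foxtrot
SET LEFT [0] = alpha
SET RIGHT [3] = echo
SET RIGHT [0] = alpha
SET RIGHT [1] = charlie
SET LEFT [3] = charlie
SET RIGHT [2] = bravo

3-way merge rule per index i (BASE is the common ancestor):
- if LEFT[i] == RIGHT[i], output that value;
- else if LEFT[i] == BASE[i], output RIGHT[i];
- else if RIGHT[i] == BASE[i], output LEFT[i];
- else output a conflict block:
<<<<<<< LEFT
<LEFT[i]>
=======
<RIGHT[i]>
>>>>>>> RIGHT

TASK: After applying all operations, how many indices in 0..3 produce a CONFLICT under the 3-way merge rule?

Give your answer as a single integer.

Answer: 2

Derivation:
Final LEFT:  [alpha, foxtrot, golf, charlie]
Final RIGHT: [alpha, charlie, bravo, echo]
i=0: L=alpha R=alpha -> agree -> alpha
i=1: BASE=hotel L=foxtrot R=charlie all differ -> CONFLICT
i=2: L=golf=BASE, R=bravo -> take RIGHT -> bravo
i=3: BASE=bravo L=charlie R=echo all differ -> CONFLICT
Conflict count: 2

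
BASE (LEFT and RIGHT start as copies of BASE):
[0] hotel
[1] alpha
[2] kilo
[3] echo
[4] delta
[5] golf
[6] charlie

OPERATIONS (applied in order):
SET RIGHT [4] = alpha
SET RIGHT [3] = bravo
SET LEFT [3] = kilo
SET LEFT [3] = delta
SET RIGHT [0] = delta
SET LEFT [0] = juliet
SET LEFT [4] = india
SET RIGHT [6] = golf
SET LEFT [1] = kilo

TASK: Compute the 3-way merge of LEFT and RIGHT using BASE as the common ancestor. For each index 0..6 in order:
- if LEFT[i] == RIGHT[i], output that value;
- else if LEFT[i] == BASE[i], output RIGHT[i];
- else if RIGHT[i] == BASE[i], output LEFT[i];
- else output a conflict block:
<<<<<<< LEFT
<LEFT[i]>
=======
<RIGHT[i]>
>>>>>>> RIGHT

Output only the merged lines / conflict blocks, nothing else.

Final LEFT:  [juliet, kilo, kilo, delta, india, golf, charlie]
Final RIGHT: [delta, alpha, kilo, bravo, alpha, golf, golf]
i=0: BASE=hotel L=juliet R=delta all differ -> CONFLICT
i=1: L=kilo, R=alpha=BASE -> take LEFT -> kilo
i=2: L=kilo R=kilo -> agree -> kilo
i=3: BASE=echo L=delta R=bravo all differ -> CONFLICT
i=4: BASE=delta L=india R=alpha all differ -> CONFLICT
i=5: L=golf R=golf -> agree -> golf
i=6: L=charlie=BASE, R=golf -> take RIGHT -> golf

Answer: <<<<<<< LEFT
juliet
=======
delta
>>>>>>> RIGHT
kilo
kilo
<<<<<<< LEFT
delta
=======
bravo
>>>>>>> RIGHT
<<<<<<< LEFT
india
=======
alpha
>>>>>>> RIGHT
golf
golf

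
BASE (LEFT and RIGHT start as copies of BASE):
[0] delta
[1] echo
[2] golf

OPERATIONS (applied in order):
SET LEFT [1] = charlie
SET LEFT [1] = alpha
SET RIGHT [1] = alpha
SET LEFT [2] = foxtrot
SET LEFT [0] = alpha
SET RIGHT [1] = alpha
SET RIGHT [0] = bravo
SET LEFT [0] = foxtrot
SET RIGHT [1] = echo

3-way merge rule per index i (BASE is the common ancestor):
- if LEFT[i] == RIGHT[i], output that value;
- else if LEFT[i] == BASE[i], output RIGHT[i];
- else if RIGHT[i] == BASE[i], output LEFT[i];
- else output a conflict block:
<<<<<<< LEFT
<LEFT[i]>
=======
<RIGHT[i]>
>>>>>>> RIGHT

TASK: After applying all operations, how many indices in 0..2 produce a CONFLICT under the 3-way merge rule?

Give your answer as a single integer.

Final LEFT:  [foxtrot, alpha, foxtrot]
Final RIGHT: [bravo, echo, golf]
i=0: BASE=delta L=foxtrot R=bravo all differ -> CONFLICT
i=1: L=alpha, R=echo=BASE -> take LEFT -> alpha
i=2: L=foxtrot, R=golf=BASE -> take LEFT -> foxtrot
Conflict count: 1

Answer: 1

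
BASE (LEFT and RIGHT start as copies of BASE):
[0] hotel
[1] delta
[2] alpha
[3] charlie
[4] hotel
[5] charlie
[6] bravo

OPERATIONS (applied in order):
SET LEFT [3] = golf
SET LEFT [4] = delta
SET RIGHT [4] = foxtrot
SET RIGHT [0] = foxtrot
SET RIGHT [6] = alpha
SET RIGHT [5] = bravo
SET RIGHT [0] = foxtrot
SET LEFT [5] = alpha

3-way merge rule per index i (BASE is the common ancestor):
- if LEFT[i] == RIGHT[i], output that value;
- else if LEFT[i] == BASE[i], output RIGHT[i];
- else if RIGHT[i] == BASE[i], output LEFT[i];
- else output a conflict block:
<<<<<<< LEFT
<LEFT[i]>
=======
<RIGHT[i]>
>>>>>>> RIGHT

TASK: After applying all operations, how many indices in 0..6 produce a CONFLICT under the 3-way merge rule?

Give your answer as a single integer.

Final LEFT:  [hotel, delta, alpha, golf, delta, alpha, bravo]
Final RIGHT: [foxtrot, delta, alpha, charlie, foxtrot, bravo, alpha]
i=0: L=hotel=BASE, R=foxtrot -> take RIGHT -> foxtrot
i=1: L=delta R=delta -> agree -> delta
i=2: L=alpha R=alpha -> agree -> alpha
i=3: L=golf, R=charlie=BASE -> take LEFT -> golf
i=4: BASE=hotel L=delta R=foxtrot all differ -> CONFLICT
i=5: BASE=charlie L=alpha R=bravo all differ -> CONFLICT
i=6: L=bravo=BASE, R=alpha -> take RIGHT -> alpha
Conflict count: 2

Answer: 2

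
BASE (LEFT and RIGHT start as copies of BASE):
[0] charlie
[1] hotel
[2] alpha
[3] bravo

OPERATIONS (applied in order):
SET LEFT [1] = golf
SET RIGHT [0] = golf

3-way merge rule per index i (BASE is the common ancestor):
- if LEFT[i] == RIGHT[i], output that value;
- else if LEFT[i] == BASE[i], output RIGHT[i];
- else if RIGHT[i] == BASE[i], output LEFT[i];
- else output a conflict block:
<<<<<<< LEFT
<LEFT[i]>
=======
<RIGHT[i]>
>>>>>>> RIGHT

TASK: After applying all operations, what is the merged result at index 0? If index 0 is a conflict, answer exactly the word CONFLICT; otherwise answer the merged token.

Answer: golf

Derivation:
Final LEFT:  [charlie, golf, alpha, bravo]
Final RIGHT: [golf, hotel, alpha, bravo]
i=0: L=charlie=BASE, R=golf -> take RIGHT -> golf
i=1: L=golf, R=hotel=BASE -> take LEFT -> golf
i=2: L=alpha R=alpha -> agree -> alpha
i=3: L=bravo R=bravo -> agree -> bravo
Index 0 -> golf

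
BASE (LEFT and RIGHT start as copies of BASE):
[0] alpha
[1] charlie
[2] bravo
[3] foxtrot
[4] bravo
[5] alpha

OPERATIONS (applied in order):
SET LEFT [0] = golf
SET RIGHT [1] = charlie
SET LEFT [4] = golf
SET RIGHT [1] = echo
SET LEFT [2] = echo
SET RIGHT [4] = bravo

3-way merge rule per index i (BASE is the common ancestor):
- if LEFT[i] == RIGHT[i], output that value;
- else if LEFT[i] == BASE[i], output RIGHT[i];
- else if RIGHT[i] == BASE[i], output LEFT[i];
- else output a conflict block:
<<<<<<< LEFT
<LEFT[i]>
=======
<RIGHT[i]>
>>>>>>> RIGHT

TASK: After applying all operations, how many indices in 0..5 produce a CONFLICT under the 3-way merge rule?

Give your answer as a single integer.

Answer: 0

Derivation:
Final LEFT:  [golf, charlie, echo, foxtrot, golf, alpha]
Final RIGHT: [alpha, echo, bravo, foxtrot, bravo, alpha]
i=0: L=golf, R=alpha=BASE -> take LEFT -> golf
i=1: L=charlie=BASE, R=echo -> take RIGHT -> echo
i=2: L=echo, R=bravo=BASE -> take LEFT -> echo
i=3: L=foxtrot R=foxtrot -> agree -> foxtrot
i=4: L=golf, R=bravo=BASE -> take LEFT -> golf
i=5: L=alpha R=alpha -> agree -> alpha
Conflict count: 0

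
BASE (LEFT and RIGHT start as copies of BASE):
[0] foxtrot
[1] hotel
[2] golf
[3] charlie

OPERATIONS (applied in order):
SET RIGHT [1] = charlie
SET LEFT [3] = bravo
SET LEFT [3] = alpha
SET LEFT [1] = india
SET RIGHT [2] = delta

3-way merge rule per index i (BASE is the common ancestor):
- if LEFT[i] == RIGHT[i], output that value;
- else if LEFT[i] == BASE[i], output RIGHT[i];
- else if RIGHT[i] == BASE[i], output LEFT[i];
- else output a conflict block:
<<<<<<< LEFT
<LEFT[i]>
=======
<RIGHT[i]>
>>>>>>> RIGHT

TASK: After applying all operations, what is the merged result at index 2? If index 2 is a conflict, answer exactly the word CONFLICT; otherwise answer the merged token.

Final LEFT:  [foxtrot, india, golf, alpha]
Final RIGHT: [foxtrot, charlie, delta, charlie]
i=0: L=foxtrot R=foxtrot -> agree -> foxtrot
i=1: BASE=hotel L=india R=charlie all differ -> CONFLICT
i=2: L=golf=BASE, R=delta -> take RIGHT -> delta
i=3: L=alpha, R=charlie=BASE -> take LEFT -> alpha
Index 2 -> delta

Answer: delta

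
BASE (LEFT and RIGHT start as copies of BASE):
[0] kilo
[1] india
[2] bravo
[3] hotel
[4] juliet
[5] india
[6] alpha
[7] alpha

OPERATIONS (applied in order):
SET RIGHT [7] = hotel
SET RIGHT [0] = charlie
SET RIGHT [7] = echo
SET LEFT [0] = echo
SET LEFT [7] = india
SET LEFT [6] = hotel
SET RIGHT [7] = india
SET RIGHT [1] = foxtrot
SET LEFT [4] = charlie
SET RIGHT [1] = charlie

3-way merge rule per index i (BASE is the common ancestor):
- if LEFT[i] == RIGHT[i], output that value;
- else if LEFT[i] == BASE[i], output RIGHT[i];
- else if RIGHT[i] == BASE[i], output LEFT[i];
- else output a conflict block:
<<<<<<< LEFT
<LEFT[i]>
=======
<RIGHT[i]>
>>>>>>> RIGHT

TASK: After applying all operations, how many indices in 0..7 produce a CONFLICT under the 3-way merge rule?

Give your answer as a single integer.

Final LEFT:  [echo, india, bravo, hotel, charlie, india, hotel, india]
Final RIGHT: [charlie, charlie, bravo, hotel, juliet, india, alpha, india]
i=0: BASE=kilo L=echo R=charlie all differ -> CONFLICT
i=1: L=india=BASE, R=charlie -> take RIGHT -> charlie
i=2: L=bravo R=bravo -> agree -> bravo
i=3: L=hotel R=hotel -> agree -> hotel
i=4: L=charlie, R=juliet=BASE -> take LEFT -> charlie
i=5: L=india R=india -> agree -> india
i=6: L=hotel, R=alpha=BASE -> take LEFT -> hotel
i=7: L=india R=india -> agree -> india
Conflict count: 1

Answer: 1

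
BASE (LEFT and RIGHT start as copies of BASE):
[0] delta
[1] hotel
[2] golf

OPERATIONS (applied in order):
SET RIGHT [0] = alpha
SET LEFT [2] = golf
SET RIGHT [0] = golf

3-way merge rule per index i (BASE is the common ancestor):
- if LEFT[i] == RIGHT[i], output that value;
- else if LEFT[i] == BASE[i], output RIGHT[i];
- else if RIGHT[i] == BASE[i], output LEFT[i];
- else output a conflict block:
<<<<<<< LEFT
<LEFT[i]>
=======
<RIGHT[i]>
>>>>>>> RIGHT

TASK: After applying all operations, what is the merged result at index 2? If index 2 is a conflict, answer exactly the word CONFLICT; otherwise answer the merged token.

Final LEFT:  [delta, hotel, golf]
Final RIGHT: [golf, hotel, golf]
i=0: L=delta=BASE, R=golf -> take RIGHT -> golf
i=1: L=hotel R=hotel -> agree -> hotel
i=2: L=golf R=golf -> agree -> golf
Index 2 -> golf

Answer: golf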